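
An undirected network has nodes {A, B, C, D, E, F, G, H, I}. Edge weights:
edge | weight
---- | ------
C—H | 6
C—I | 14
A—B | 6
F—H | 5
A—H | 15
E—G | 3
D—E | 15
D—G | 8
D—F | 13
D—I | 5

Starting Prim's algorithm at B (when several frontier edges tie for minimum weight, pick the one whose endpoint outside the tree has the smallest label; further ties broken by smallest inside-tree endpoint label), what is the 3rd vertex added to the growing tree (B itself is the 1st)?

Prim's algorithm from B:
Step 1: frontier [A—B 6] → take A—B (6); add A.
Step 2: frontier [A—H 15] → take A—H (15); add H.
Step 3: frontier [F—H 5, C—H 6] → take F—H (5); add F.
Step 4: frontier [D—F 13, C—H 6] → take C—H (6); add C.
Step 5: frontier [C—I 14, D—F 13] → take D—F (13); add D.
Step 6: frontier [C—I 14, D—I 5, D—G 8, D—E 15] → take D—I (5); add I.
Step 7: frontier [D—G 8, D—E 15] → take D—G (8); add G.
Step 8: frontier [D—E 15, E—G 3] → take E—G (3); add E.
Vertex order: B, A, H, F, C, D, I, G, E. The 3rd vertex is H.

H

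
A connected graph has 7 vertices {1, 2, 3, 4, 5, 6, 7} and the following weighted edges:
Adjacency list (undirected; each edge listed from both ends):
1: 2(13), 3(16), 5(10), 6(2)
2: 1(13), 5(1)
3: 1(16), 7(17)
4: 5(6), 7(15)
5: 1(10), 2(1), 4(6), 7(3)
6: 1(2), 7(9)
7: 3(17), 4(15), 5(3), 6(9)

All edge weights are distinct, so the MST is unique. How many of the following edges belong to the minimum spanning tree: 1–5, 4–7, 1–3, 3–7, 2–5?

Sort edges by weight, then run Kruskal:
2–5 (1): add — endpoints in different components.
1–6 (2): add — endpoints in different components.
5–7 (3): add — endpoints in different components.
4–5 (6): add — endpoints in different components.
6–7 (9): add — endpoints in different components.
1–5 (10): skip — 1 and 5 already connected.
1–2 (13): skip — 1 and 2 already connected.
4–7 (15): skip — 4 and 7 already connected.
1–3 (16): add — endpoints in different components.
MST edge set: {2–5, 1–6, 5–7, 4–5, 6–7, 1–3}.
Of the listed edges, {1–3, 2–5} are in the MST → 2.

2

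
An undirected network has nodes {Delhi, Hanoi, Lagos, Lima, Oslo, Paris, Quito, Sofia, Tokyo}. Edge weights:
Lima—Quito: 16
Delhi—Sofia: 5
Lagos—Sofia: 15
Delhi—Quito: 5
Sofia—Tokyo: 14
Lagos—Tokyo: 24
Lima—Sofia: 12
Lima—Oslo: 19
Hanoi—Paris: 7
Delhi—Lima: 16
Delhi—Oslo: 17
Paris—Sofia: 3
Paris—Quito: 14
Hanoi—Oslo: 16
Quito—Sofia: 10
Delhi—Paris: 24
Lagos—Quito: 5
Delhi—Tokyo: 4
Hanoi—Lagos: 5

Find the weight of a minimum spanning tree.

55

Grow the tree from Oslo using Prim:
Step 1: cheapest edge leaving the tree is Hanoi—Oslo (16); add Hanoi.
Step 2: cheapest edge leaving the tree is Hanoi—Lagos (5); add Lagos.
Step 3: cheapest edge leaving the tree is Lagos—Quito (5); add Quito.
Step 4: cheapest edge leaving the tree is Delhi—Quito (5); add Delhi.
Step 5: cheapest edge leaving the tree is Delhi—Tokyo (4); add Tokyo.
Step 6: cheapest edge leaving the tree is Delhi—Sofia (5); add Sofia.
Step 7: cheapest edge leaving the tree is Paris—Sofia (3); add Paris.
Step 8: cheapest edge leaving the tree is Lima—Sofia (12); add Lima.
MST edges: Hanoi—Oslo, Hanoi—Lagos, Lagos—Quito, Delhi—Quito, Delhi—Tokyo, Delhi—Sofia, Paris—Sofia, Lima—Sofia; total weight 16+5+5+5+4+5+3+12 = 55.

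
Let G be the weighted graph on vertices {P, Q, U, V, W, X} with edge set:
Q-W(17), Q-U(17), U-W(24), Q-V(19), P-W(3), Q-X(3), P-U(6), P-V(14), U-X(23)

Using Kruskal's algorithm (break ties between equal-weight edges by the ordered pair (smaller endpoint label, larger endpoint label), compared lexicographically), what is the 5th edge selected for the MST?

Q-U

Sort edges by weight, then run Kruskal:
P-W (3): add — endpoints in different components.
Q-X (3): add — endpoints in different components.
P-U (6): add — endpoints in different components.
P-V (14): add — endpoints in different components.
Q-U (17): add — endpoints in different components.
The 5th edge added is Q-U.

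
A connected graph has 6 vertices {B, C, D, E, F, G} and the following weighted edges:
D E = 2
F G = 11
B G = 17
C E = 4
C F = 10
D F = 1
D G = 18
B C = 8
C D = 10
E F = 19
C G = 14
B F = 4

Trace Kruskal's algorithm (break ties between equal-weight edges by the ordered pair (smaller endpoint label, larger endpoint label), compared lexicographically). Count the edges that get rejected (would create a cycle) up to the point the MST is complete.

3

Kruskal: consider edges lightest-first.
D F (1): add — endpoints in different components.
D E (2): add — endpoints in different components.
B F (4): add — endpoints in different components.
C E (4): add — endpoints in different components.
B C (8): skip — B and C already connected.
C D (10): skip — C and D already connected.
C F (10): skip — C and F already connected.
F G (11): add — endpoints in different components.
Edges rejected before the tree was complete: 3.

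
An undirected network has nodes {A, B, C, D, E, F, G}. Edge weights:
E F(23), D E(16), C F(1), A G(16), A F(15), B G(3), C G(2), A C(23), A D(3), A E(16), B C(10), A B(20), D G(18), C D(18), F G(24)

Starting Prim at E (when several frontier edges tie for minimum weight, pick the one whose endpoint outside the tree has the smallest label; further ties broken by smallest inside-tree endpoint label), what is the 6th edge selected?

Prim's algorithm from E:
Step 1: cheapest edge leaving the tree is A E (16); add A.
Step 2: cheapest edge leaving the tree is A D (3); add D.
Step 3: cheapest edge leaving the tree is A F (15); add F.
Step 4: cheapest edge leaving the tree is C F (1); add C.
Step 5: cheapest edge leaving the tree is C G (2); add G.
Step 6: cheapest edge leaving the tree is B G (3); add B.
The 6th edge added is B G.

B-G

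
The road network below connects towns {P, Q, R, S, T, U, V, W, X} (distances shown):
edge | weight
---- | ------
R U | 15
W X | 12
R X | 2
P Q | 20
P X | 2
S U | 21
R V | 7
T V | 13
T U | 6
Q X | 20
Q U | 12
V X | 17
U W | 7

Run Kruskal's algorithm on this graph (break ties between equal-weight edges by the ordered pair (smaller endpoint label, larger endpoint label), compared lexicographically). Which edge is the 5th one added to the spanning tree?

Sort edges by weight, then run Kruskal:
P X (2): add — endpoints in different components.
R X (2): add — endpoints in different components.
T U (6): add — endpoints in different components.
R V (7): add — endpoints in different components.
U W (7): add — endpoints in different components.
Q U (12): add — endpoints in different components.
W X (12): add — endpoints in different components.
T V (13): skip — V and T already connected.
R U (15): skip — U and R already connected.
V X (17): skip — V and X already connected.
P Q (20): skip — P and Q already connected.
Q X (20): skip — X and Q already connected.
S U (21): add — endpoints in different components.
The 5th edge added is U W.

U-W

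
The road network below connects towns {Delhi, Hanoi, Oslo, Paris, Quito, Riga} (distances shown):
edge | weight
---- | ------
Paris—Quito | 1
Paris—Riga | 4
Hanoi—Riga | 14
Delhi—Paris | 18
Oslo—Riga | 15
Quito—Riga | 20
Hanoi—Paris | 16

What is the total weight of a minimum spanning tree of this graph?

52

Grow the tree from Oslo using Prim:
Step 1: frontier [Oslo—Riga 15] → take Oslo—Riga (15); add Riga.
Step 2: frontier [Paris—Riga 4, Hanoi—Riga 14, Quito—Riga 20] → take Paris—Riga (4); add Paris.
Step 3: frontier [Paris—Quito 1, Hanoi—Paris 16, Delhi—Paris 18, Hanoi—Riga 14, Quito—Riga 20] → take Paris—Quito (1); add Quito.
Step 4: frontier [Hanoi—Paris 16, Delhi—Paris 18, Hanoi—Riga 14] → take Hanoi—Riga (14); add Hanoi.
Step 5: frontier [Delhi—Paris 18] → take Delhi—Paris (18); add Delhi.
MST edges: Oslo—Riga, Paris—Riga, Paris—Quito, Hanoi—Riga, Delhi—Paris; total weight 15+4+1+14+18 = 52.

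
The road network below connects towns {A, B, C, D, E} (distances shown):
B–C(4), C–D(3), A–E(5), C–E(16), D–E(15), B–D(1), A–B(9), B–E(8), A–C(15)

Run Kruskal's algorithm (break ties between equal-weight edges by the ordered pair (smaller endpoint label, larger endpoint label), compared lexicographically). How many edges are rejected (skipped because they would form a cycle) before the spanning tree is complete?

1

Sort edges by weight, then run Kruskal:
B–D (1): add. Components now {A} {B,D} {C} {E}
C–D (3): add. Components now {A} {B,C,D} {E}
B–C (4): skip — B and C already connected.
A–E (5): add. Components now {A,E} {B,C,D}
B–E (8): add. Components now {A,B,C,D,E}
Edges rejected before the tree was complete: 1.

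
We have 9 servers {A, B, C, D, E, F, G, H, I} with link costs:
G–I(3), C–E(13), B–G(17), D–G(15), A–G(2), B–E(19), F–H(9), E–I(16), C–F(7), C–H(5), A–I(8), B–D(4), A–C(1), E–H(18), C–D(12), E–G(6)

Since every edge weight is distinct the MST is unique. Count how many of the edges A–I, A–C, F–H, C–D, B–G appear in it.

2

Kruskal: consider edges lightest-first.
A–C (1): add — endpoints in different components.
A–G (2): add — endpoints in different components.
G–I (3): add — endpoints in different components.
B–D (4): add — endpoints in different components.
C–H (5): add — endpoints in different components.
E–G (6): add — endpoints in different components.
C–F (7): add — endpoints in different components.
A–I (8): skip — A and I already connected.
F–H (9): skip — F and H already connected.
C–D (12): add — endpoints in different components.
MST edge set: {A–C, A–G, G–I, B–D, C–H, E–G, C–F, C–D}.
Of the listed edges, {A–C, C–D} are in the MST → 2.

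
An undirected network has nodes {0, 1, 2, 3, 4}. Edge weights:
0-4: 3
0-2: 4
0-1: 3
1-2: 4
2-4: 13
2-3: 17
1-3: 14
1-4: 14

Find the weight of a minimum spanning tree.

24

Kruskal's algorithm — process edges by increasing weight (ties by edge label):
0-1 (3): add — endpoints in different components.
0-4 (3): add — endpoints in different components.
0-2 (4): add — endpoints in different components.
1-2 (4): skip — 1 and 2 already connected.
2-4 (13): skip — 2 and 4 already connected.
1-3 (14): add — endpoints in different components.
MST edges: 0-1, 0-4, 0-2, 1-3; total weight 3+3+4+14 = 24.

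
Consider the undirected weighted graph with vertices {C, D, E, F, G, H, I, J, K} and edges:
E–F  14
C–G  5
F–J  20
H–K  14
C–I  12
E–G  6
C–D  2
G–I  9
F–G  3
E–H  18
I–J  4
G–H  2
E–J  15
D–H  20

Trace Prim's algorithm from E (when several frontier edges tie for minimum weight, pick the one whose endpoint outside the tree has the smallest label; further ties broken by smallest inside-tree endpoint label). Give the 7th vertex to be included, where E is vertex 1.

I

Grow the tree from E using Prim:
Step 1: frontier [E–G 6, E–F 14, E–J 15, E–H 18] → take E–G (6); add G.
Step 2: frontier [E–F 14, E–J 15, E–H 18, G–H 2, F–G 3, C–G 5, G–I 9] → take G–H (2); add H.
Step 3: frontier [E–F 14, E–J 15, F–G 3, C–G 5, G–I 9, H–K 14, D–H 20] → take F–G (3); add F.
Step 4: frontier [E–J 15, F–J 20, C–G 5, G–I 9, H–K 14, D–H 20] → take C–G (5); add C.
Step 5: frontier [C–D 2, C–I 12, E–J 15, F–J 20, G–I 9, H–K 14, D–H 20] → take C–D (2); add D.
Step 6: frontier [C–I 12, E–J 15, F–J 20, G–I 9, H–K 14] → take G–I (9); add I.
Step 7: frontier [E–J 15, F–J 20, H–K 14, I–J 4] → take I–J (4); add J.
Step 8: frontier [H–K 14] → take H–K (14); add K.
Vertex order: E, G, H, F, C, D, I, J, K. The 7th vertex is I.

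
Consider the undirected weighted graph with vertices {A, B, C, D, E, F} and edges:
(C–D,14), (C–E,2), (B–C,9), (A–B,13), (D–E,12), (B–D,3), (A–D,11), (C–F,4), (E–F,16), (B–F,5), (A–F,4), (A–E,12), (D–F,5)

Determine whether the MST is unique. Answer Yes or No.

Kruskal's algorithm — process edges by increasing weight (ties by edge label):
C–E (2): add — endpoints in different components.
B–D (3): add — endpoints in different components.
A–F (4): add — endpoints in different components.
C–F (4): add — endpoints in different components.
B–F (5): add — endpoints in different components.
Non-tree edge D–F has weight 5, equal to the heaviest edge on its tree cycle — swapping gives another MST of the same weight. Not unique.

No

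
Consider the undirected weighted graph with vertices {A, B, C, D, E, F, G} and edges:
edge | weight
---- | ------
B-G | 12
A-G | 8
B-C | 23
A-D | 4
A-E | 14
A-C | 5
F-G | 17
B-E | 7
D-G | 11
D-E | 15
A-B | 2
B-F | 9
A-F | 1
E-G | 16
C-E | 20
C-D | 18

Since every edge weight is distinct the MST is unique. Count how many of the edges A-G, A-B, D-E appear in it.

2

Kruskal's algorithm — process edges by increasing weight (ties by edge label):
A-F (1): add. Components now {A,F} {B} {C} {D} {E} {G}
A-B (2): add. Components now {A,B,F} {C} {D} {E} {G}
A-D (4): add. Components now {A,B,D,F} {C} {E} {G}
A-C (5): add. Components now {A,B,C,D,F} {E} {G}
B-E (7): add. Components now {A,B,C,D,E,F} {G}
A-G (8): add. Components now {A,B,C,D,E,F,G}
MST edge set: {A-F, A-B, A-D, A-C, B-E, A-G}.
Of the listed edges, {A-G, A-B} are in the MST → 2.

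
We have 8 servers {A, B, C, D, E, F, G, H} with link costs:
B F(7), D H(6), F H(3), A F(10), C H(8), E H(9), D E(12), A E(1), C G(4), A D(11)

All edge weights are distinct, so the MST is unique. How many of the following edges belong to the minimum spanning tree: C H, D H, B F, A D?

3

Kruskal's algorithm — process edges by increasing weight (ties by edge label):
A E (1): add — endpoints in different components.
F H (3): add — endpoints in different components.
C G (4): add — endpoints in different components.
D H (6): add — endpoints in different components.
B F (7): add — endpoints in different components.
C H (8): add — endpoints in different components.
E H (9): add — endpoints in different components.
MST edge set: {A E, F H, C G, D H, B F, C H, E H}.
Of the listed edges, {C H, D H, B F} are in the MST → 3.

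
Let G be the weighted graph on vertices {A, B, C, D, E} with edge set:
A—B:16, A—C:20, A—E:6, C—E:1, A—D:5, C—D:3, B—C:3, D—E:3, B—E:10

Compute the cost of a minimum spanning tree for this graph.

Sort edges by weight, then run Kruskal:
C—E (1): add. Components now {A} {B} {C,E} {D}
B—C (3): add. Components now {A} {B,C,E} {D}
C—D (3): add. Components now {A} {B,C,D,E}
D—E (3): skip — D and E already connected.
A—D (5): add. Components now {A,B,C,D,E}
MST edges: C—E, B—C, C—D, A—D; total weight 1+3+3+5 = 12.

12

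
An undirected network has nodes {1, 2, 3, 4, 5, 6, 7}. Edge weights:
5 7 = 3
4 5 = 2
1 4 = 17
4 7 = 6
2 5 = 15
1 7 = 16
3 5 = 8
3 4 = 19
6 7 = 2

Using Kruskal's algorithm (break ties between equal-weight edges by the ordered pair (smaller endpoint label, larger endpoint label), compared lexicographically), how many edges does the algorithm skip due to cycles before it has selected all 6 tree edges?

Sort edges by weight, then run Kruskal:
4 5 (2): add — endpoints in different components.
6 7 (2): add — endpoints in different components.
5 7 (3): add — endpoints in different components.
4 7 (6): skip — 4 and 7 already connected.
3 5 (8): add — endpoints in different components.
2 5 (15): add — endpoints in different components.
1 7 (16): add — endpoints in different components.
Edges rejected before the tree was complete: 1.

1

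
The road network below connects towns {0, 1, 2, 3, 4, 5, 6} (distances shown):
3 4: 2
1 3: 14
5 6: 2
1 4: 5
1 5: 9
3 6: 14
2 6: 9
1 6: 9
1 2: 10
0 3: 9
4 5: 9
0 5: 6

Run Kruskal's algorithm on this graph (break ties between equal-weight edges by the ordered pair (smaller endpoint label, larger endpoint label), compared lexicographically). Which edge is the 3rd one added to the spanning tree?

1-4

Kruskal's algorithm — process edges by increasing weight (ties by edge label):
3 4 (2): add. Components now {0} {1} {2} {3,4} {5} {6}
5 6 (2): add. Components now {0} {1} {2} {3,4} {5,6}
1 4 (5): add. Components now {0} {1,3,4} {2} {5,6}
0 5 (6): add. Components now {0,5,6} {1,3,4} {2}
0 3 (9): add. Components now {0,1,3,4,5,6} {2}
1 5 (9): skip — 1 and 5 already connected.
1 6 (9): skip — 1 and 6 already connected.
2 6 (9): add. Components now {0,1,2,3,4,5,6}
The 3rd edge added is 1 4.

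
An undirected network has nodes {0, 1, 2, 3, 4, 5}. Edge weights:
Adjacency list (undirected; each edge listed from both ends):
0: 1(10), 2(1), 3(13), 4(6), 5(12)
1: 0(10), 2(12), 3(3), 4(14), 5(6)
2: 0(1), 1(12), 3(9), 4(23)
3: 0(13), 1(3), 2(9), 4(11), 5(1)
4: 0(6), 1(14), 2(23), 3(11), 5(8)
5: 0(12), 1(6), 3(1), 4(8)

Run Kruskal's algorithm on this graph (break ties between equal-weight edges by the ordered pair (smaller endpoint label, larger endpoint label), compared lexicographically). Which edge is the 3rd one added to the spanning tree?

1-3

Sort edges by weight, then run Kruskal:
0—2 (1): add — endpoints in different components.
3—5 (1): add — endpoints in different components.
1—3 (3): add — endpoints in different components.
0—4 (6): add — endpoints in different components.
1—5 (6): skip — 1 and 5 already connected.
4—5 (8): add — endpoints in different components.
The 3rd edge added is 1—3.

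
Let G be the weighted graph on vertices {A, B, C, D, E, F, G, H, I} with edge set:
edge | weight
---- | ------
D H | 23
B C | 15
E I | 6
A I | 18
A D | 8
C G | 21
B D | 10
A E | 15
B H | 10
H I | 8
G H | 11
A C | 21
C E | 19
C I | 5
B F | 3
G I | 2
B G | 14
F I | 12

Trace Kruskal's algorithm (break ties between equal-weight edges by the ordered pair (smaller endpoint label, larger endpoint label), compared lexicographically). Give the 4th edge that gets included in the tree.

E-I

Sort edges by weight, then run Kruskal:
G I (2): add — endpoints in different components.
B F (3): add — endpoints in different components.
C I (5): add — endpoints in different components.
E I (6): add — endpoints in different components.
A D (8): add — endpoints in different components.
H I (8): add — endpoints in different components.
B D (10): add — endpoints in different components.
B H (10): add — endpoints in different components.
The 4th edge added is E I.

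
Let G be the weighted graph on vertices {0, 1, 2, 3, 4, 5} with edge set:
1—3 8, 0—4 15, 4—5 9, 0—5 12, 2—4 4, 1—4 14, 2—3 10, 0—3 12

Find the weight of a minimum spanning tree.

43

Kruskal's algorithm — process edges by increasing weight (ties by edge label):
2—4 (4): add. Components now {0} {1} {2,4} {3} {5}
1—3 (8): add. Components now {0} {1,3} {2,4} {5}
4—5 (9): add. Components now {0} {1,3} {2,4,5}
2—3 (10): add. Components now {0} {1,2,3,4,5}
0—3 (12): add. Components now {0,1,2,3,4,5}
MST edges: 2—4, 1—3, 4—5, 2—3, 0—3; total weight 4+8+9+10+12 = 43.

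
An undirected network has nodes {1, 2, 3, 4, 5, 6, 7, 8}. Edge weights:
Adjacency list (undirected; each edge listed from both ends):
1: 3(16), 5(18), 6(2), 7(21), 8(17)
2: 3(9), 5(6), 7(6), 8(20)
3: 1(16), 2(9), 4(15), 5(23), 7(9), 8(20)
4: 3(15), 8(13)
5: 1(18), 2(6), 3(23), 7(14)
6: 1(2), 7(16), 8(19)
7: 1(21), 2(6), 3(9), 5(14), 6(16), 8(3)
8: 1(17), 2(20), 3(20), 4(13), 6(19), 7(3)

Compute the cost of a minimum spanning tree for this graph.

55

Grow the tree from 7 using Prim:
Step 1: cheapest edge leaving the tree is 7-8 (3); add 8.
Step 2: cheapest edge leaving the tree is 2-7 (6); add 2.
Step 3: cheapest edge leaving the tree is 2-5 (6); add 5.
Step 4: cheapest edge leaving the tree is 2-3 (9); add 3.
Step 5: cheapest edge leaving the tree is 4-8 (13); add 4.
Step 6: cheapest edge leaving the tree is 1-3 (16); add 1.
Step 7: cheapest edge leaving the tree is 1-6 (2); add 6.
MST edges: 7-8, 2-7, 2-5, 2-3, 4-8, 1-3, 1-6; total weight 3+6+6+9+13+16+2 = 55.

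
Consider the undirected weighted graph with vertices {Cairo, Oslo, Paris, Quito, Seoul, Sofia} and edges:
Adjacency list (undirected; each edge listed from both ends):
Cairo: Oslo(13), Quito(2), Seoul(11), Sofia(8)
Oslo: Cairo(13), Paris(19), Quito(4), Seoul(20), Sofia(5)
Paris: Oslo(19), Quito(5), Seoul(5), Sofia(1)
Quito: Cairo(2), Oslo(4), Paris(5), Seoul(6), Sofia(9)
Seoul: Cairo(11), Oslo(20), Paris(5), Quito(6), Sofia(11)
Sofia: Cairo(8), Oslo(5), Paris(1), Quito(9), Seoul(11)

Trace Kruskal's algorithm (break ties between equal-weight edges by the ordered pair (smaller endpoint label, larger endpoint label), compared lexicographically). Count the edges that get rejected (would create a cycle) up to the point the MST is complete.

1

Kruskal: consider edges lightest-first.
Paris–Sofia (1): add — endpoints in different components.
Cairo–Quito (2): add — endpoints in different components.
Oslo–Quito (4): add — endpoints in different components.
Oslo–Sofia (5): add — endpoints in different components.
Paris–Quito (5): skip — Paris and Quito already connected.
Paris–Seoul (5): add — endpoints in different components.
Edges rejected before the tree was complete: 1.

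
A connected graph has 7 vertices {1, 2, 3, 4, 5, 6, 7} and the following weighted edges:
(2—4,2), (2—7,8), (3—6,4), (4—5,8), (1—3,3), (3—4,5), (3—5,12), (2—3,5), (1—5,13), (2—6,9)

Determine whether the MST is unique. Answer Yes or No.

No

Sort edges by weight, then run Kruskal:
2—4 (2): add — endpoints in different components.
1—3 (3): add — endpoints in different components.
3—6 (4): add — endpoints in different components.
2—3 (5): add — endpoints in different components.
3—4 (5): skip — 3 and 4 already connected.
2—7 (8): add — endpoints in different components.
4—5 (8): add — endpoints in different components.
Non-tree edge 3—4 has weight 5, equal to the heaviest edge on its tree cycle — swapping gives another MST of the same weight. Not unique.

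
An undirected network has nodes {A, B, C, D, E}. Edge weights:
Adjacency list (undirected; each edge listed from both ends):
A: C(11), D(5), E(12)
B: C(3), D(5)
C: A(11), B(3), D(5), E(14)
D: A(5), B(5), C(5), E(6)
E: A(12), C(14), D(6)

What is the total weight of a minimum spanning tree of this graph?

19

Prim, starting at E.
Step 1: cheapest edge leaving the tree is D-E (6); add D.
Step 2: cheapest edge leaving the tree is A-D (5); add A.
Step 3: cheapest edge leaving the tree is B-D (5); add B.
Step 4: cheapest edge leaving the tree is B-C (3); add C.
MST edges: D-E, A-D, B-D, B-C; total weight 6+5+5+3 = 19.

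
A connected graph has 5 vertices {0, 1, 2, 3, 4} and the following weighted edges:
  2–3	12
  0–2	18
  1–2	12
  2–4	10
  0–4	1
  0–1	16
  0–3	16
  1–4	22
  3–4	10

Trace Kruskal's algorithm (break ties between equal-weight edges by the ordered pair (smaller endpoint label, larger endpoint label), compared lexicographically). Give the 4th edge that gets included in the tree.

Kruskal: consider edges lightest-first.
0–4 (1): add — endpoints in different components.
2–4 (10): add — endpoints in different components.
3–4 (10): add — endpoints in different components.
1–2 (12): add — endpoints in different components.
The 4th edge added is 1–2.

1-2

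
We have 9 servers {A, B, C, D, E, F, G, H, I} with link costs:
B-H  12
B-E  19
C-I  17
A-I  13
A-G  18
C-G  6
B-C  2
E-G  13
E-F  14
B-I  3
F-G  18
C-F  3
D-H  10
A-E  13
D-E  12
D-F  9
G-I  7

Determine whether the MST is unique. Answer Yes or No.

No

Kruskal: consider edges lightest-first.
B-C (2): add — endpoints in different components.
B-I (3): add — endpoints in different components.
C-F (3): add — endpoints in different components.
C-G (6): add — endpoints in different components.
G-I (7): skip — G and I already connected.
D-F (9): add — endpoints in different components.
D-H (10): add — endpoints in different components.
B-H (12): skip — B and H already connected.
D-E (12): add — endpoints in different components.
A-E (13): add — endpoints in different components.
Non-tree edge A-I has weight 13, equal to the heaviest edge on its tree cycle — swapping gives another MST of the same weight. Not unique.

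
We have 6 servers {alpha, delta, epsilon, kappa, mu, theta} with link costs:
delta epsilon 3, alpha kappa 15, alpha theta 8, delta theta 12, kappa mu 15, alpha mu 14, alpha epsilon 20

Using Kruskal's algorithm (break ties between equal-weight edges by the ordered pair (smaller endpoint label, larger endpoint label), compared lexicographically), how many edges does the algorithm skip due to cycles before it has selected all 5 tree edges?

Kruskal: consider edges lightest-first.
delta epsilon (3): add. Components now {kappa} {delta,epsilon} {mu} {theta} {alpha}
alpha theta (8): add. Components now {kappa} {delta,epsilon} {mu} {alpha,theta}
delta theta (12): add. Components now {kappa} {alpha,delta,epsilon,theta} {mu}
alpha mu (14): add. Components now {kappa} {alpha,delta,epsilon,mu,theta}
alpha kappa (15): add. Components now {alpha,delta,epsilon,kappa,mu,theta}
Edges rejected before the tree was complete: 0.

0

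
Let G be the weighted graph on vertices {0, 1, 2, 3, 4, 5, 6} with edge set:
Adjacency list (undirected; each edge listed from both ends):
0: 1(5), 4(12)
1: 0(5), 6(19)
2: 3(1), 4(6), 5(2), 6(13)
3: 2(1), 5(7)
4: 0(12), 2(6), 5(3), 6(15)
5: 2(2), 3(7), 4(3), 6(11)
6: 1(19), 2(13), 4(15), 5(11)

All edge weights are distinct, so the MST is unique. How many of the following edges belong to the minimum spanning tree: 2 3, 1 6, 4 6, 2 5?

Sort edges by weight, then run Kruskal:
2 3 (1): add — endpoints in different components.
2 5 (2): add — endpoints in different components.
4 5 (3): add — endpoints in different components.
0 1 (5): add — endpoints in different components.
2 4 (6): skip — 2 and 4 already connected.
3 5 (7): skip — 3 and 5 already connected.
5 6 (11): add — endpoints in different components.
0 4 (12): add — endpoints in different components.
MST edge set: {2 3, 2 5, 4 5, 0 1, 5 6, 0 4}.
Of the listed edges, {2 3, 2 5} are in the MST → 2.

2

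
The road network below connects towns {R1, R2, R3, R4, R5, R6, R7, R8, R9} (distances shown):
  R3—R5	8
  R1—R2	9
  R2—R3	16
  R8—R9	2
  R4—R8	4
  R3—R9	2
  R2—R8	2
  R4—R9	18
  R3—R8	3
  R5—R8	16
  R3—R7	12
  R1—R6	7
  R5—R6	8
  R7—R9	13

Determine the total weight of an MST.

Kruskal's algorithm — process edges by increasing weight (ties by edge label):
R2—R8 (2): add — endpoints in different components.
R3—R9 (2): add — endpoints in different components.
R8—R9 (2): add — endpoints in different components.
R3—R8 (3): skip — R8 and R3 already connected.
R4—R8 (4): add — endpoints in different components.
R1—R6 (7): add — endpoints in different components.
R3—R5 (8): add — endpoints in different components.
R5—R6 (8): add — endpoints in different components.
R1—R2 (9): skip — R1 and R2 already connected.
R3—R7 (12): add — endpoints in different components.
MST edges: R2—R8, R3—R9, R8—R9, R4—R8, R1—R6, R3—R5, R5—R6, R3—R7; total weight 2+2+2+4+7+8+8+12 = 45.

45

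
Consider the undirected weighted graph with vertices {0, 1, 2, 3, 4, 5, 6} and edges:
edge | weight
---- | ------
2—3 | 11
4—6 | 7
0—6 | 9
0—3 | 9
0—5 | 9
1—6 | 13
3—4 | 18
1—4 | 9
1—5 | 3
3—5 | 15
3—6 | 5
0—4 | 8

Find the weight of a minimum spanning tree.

43

Prim's algorithm from 4:
Step 1: frontier [4—6 7, 0—4 8, 1—4 9, 3—4 18] → take 4—6 (7); add 6.
Step 2: frontier [0—4 8, 1—4 9, 3—4 18, 3—6 5, 0—6 9, 1—6 13] → take 3—6 (5); add 3.
Step 3: frontier [0—3 9, 2—3 11, 3—5 15, 0—4 8, 1—4 9, 0—6 9, 1—6 13] → take 0—4 (8); add 0.
Step 4: frontier [0—5 9, 2—3 11, 3—5 15, 1—4 9, 1—6 13] → take 1—4 (9); add 1.
Step 5: frontier [0—5 9, 1—5 3, 2—3 11, 3—5 15] → take 1—5 (3); add 5.
Step 6: frontier [2—3 11] → take 2—3 (11); add 2.
MST edges: 4—6, 3—6, 0—4, 1—4, 1—5, 2—3; total weight 7+5+8+9+3+11 = 43.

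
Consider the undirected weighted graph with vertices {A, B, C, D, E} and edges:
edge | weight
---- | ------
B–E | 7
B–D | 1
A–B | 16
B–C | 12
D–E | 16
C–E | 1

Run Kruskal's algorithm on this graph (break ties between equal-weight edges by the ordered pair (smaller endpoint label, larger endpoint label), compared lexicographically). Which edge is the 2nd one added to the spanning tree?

C-E

Kruskal: consider edges lightest-first.
B–D (1): add — endpoints in different components.
C–E (1): add — endpoints in different components.
B–E (7): add — endpoints in different components.
B–C (12): skip — B and C already connected.
A–B (16): add — endpoints in different components.
The 2nd edge added is C–E.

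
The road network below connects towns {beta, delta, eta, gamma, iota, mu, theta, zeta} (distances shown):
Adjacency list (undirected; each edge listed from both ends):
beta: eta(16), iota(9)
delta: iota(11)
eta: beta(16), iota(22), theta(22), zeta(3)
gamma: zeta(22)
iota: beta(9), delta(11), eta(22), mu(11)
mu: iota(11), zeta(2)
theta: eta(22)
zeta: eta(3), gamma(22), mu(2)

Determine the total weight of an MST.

80

Prim, starting at theta.
Step 1: cheapest edge leaving the tree is eta-theta (22); add eta.
Step 2: cheapest edge leaving the tree is eta-zeta (3); add zeta.
Step 3: cheapest edge leaving the tree is mu-zeta (2); add mu.
Step 4: cheapest edge leaving the tree is iota-mu (11); add iota.
Step 5: cheapest edge leaving the tree is beta-iota (9); add beta.
Step 6: cheapest edge leaving the tree is delta-iota (11); add delta.
Step 7: cheapest edge leaving the tree is gamma-zeta (22); add gamma.
MST edges: eta-theta, eta-zeta, mu-zeta, iota-mu, beta-iota, delta-iota, gamma-zeta; total weight 22+3+2+11+9+11+22 = 80.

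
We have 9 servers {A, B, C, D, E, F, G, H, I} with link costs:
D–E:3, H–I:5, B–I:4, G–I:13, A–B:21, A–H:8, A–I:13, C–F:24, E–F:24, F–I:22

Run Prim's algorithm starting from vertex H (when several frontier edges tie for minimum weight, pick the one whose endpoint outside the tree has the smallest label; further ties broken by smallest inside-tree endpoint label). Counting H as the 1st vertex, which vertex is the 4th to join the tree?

Prim's algorithm from H:
Step 1: frontier [H–I 5, A–H 8] → take H–I (5); add I.
Step 2: frontier [A–H 8, B–I 4, A–I 13, G–I 13, F–I 22] → take B–I (4); add B.
Step 3: frontier [A–B 21, A–H 8, A–I 13, G–I 13, F–I 22] → take A–H (8); add A.
Step 4: frontier [G–I 13, F–I 22] → take G–I (13); add G.
Step 5: frontier [F–I 22] → take F–I (22); add F.
Step 6: frontier [C–F 24, E–F 24] → take C–F (24); add C.
Step 7: frontier [E–F 24] → take E–F (24); add E.
Step 8: frontier [D–E 3] → take D–E (3); add D.
Vertex order: H, I, B, A, G, F, C, E, D. The 4th vertex is A.

A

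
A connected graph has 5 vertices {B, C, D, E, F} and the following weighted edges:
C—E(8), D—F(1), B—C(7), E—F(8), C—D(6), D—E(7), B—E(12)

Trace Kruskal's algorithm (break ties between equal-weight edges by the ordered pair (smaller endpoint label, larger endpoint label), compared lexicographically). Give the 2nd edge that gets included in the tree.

C-D

Kruskal's algorithm — process edges by increasing weight (ties by edge label):
D—F (1): add. Components now {B} {C} {D,F} {E}
C—D (6): add. Components now {B} {C,D,F} {E}
B—C (7): add. Components now {B,C,D,F} {E}
D—E (7): add. Components now {B,C,D,E,F}
The 2nd edge added is C—D.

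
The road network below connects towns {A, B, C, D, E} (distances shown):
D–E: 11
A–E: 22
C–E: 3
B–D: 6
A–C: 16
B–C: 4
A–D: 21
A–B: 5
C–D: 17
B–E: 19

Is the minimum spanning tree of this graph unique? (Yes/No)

Kruskal: consider edges lightest-first.
C–E (3): add — endpoints in different components.
B–C (4): add — endpoints in different components.
A–B (5): add — endpoints in different components.
B–D (6): add — endpoints in different components.
Every non-tree edge has weight strictly greater than the heaviest edge on the tree path between its endpoints, so the MST is unique.

Yes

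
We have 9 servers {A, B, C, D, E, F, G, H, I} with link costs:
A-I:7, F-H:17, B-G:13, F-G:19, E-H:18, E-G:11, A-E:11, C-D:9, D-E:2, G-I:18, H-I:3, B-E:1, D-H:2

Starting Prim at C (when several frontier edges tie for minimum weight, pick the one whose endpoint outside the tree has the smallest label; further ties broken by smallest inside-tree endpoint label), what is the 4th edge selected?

Grow the tree from C using Prim:
Step 1: cheapest edge leaving the tree is C-D (9); add D.
Step 2: cheapest edge leaving the tree is D-E (2); add E.
Step 3: cheapest edge leaving the tree is B-E (1); add B.
Step 4: cheapest edge leaving the tree is D-H (2); add H.
Step 5: cheapest edge leaving the tree is H-I (3); add I.
Step 6: cheapest edge leaving the tree is A-I (7); add A.
Step 7: cheapest edge leaving the tree is E-G (11); add G.
Step 8: cheapest edge leaving the tree is F-H (17); add F.
The 4th edge added is D-H.

D-H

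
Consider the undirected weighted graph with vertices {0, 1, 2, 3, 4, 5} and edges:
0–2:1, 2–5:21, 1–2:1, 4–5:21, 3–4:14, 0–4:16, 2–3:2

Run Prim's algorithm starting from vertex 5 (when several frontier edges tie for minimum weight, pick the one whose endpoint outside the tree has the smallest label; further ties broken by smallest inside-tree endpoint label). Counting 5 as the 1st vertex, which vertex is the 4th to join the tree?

1

Prim, starting at 5.
Step 1: cheapest edge leaving the tree is 2–5 (21); add 2.
Step 2: cheapest edge leaving the tree is 0–2 (1); add 0.
Step 3: cheapest edge leaving the tree is 1–2 (1); add 1.
Step 4: cheapest edge leaving the tree is 2–3 (2); add 3.
Step 5: cheapest edge leaving the tree is 3–4 (14); add 4.
Vertex order: 5, 2, 0, 1, 3, 4. The 4th vertex is 1.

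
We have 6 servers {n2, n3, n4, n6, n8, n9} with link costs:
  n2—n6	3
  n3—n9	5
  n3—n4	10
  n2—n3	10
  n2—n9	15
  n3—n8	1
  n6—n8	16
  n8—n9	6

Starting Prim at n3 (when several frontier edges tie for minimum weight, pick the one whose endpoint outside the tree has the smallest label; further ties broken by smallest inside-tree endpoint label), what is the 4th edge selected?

Prim's algorithm from n3:
Step 1: cheapest edge leaving the tree is n3—n8 (1); add n8.
Step 2: cheapest edge leaving the tree is n3—n9 (5); add n9.
Step 3: cheapest edge leaving the tree is n2—n3 (10); add n2.
Step 4: cheapest edge leaving the tree is n2—n6 (3); add n6.
Step 5: cheapest edge leaving the tree is n3—n4 (10); add n4.
The 4th edge added is n2—n6.

n2-n6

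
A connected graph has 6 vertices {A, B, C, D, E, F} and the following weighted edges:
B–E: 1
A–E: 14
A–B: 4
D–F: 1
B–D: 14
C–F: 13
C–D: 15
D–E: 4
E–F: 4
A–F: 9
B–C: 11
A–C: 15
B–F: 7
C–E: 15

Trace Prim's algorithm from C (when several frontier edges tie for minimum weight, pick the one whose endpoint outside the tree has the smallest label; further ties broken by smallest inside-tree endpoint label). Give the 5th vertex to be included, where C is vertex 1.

D

Prim, starting at C.
Step 1: frontier [B–C 11, C–F 13, A–C 15, C–D 15, C–E 15] → take B–C (11); add B.
Step 2: frontier [B–E 1, A–B 4, B–F 7, B–D 14, C–F 13, A–C 15, C–D 15, C–E 15] → take B–E (1); add E.
Step 3: frontier [A–B 4, B–F 7, B–D 14, C–F 13, A–C 15, C–D 15, D–E 4, E–F 4, A–E 14] → take A–B (4); add A.
Step 4: frontier [A–F 9, B–F 7, B–D 14, C–F 13, C–D 15, D–E 4, E–F 4] → take D–E (4); add D.
Step 5: frontier [A–F 9, B–F 7, C–F 13, D–F 1, E–F 4] → take D–F (1); add F.
Vertex order: C, B, E, A, D, F. The 5th vertex is D.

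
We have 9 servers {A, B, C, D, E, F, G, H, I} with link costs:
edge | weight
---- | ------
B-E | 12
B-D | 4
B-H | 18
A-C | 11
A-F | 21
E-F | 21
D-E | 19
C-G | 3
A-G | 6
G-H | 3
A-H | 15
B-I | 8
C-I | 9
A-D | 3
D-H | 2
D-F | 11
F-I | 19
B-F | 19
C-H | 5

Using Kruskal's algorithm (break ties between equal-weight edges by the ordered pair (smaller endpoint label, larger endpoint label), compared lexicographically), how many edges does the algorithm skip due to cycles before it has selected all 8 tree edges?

Kruskal's algorithm — process edges by increasing weight (ties by edge label):
D-H (2): add — endpoints in different components.
A-D (3): add — endpoints in different components.
C-G (3): add — endpoints in different components.
G-H (3): add — endpoints in different components.
B-D (4): add — endpoints in different components.
C-H (5): skip — C and H already connected.
A-G (6): skip — A and G already connected.
B-I (8): add — endpoints in different components.
C-I (9): skip — C and I already connected.
A-C (11): skip — A and C already connected.
D-F (11): add — endpoints in different components.
B-E (12): add — endpoints in different components.
Edges rejected before the tree was complete: 4.

4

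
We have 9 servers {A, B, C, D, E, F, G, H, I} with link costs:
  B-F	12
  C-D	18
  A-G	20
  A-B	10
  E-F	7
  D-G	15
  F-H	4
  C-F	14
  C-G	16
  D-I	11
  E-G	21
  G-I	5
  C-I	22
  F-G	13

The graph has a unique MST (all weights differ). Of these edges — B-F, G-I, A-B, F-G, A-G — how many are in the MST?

4

Kruskal's algorithm — process edges by increasing weight (ties by edge label):
F-H (4): add — endpoints in different components.
G-I (5): add — endpoints in different components.
E-F (7): add — endpoints in different components.
A-B (10): add — endpoints in different components.
D-I (11): add — endpoints in different components.
B-F (12): add — endpoints in different components.
F-G (13): add — endpoints in different components.
C-F (14): add — endpoints in different components.
MST edge set: {F-H, G-I, E-F, A-B, D-I, B-F, F-G, C-F}.
Of the listed edges, {B-F, G-I, A-B, F-G} are in the MST → 4.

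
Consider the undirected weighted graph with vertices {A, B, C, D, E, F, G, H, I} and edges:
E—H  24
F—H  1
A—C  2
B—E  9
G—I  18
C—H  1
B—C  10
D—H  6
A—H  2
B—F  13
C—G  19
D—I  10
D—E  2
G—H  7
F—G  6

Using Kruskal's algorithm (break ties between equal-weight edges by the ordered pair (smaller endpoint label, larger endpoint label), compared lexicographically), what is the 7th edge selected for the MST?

B-E

Kruskal: consider edges lightest-first.
C—H (1): add — endpoints in different components.
F—H (1): add — endpoints in different components.
A—C (2): add — endpoints in different components.
A—H (2): skip — A and H already connected.
D—E (2): add — endpoints in different components.
D—H (6): add — endpoints in different components.
F—G (6): add — endpoints in different components.
G—H (7): skip — G and H already connected.
B—E (9): add — endpoints in different components.
B—C (10): skip — B and C already connected.
D—I (10): add — endpoints in different components.
The 7th edge added is B—E.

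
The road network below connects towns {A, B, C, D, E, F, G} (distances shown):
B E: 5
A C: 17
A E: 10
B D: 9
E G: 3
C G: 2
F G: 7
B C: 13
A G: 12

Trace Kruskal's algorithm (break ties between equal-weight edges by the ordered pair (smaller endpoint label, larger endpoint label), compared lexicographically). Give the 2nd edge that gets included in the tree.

Kruskal's algorithm — process edges by increasing weight (ties by edge label):
C G (2): add. Components now {A} {B} {C,G} {D} {E} {F}
E G (3): add. Components now {A} {B} {C,E,G} {D} {F}
B E (5): add. Components now {A} {B,C,E,G} {D} {F}
F G (7): add. Components now {A} {B,C,E,F,G} {D}
B D (9): add. Components now {A} {B,C,D,E,F,G}
A E (10): add. Components now {A,B,C,D,E,F,G}
The 2nd edge added is E G.

E-G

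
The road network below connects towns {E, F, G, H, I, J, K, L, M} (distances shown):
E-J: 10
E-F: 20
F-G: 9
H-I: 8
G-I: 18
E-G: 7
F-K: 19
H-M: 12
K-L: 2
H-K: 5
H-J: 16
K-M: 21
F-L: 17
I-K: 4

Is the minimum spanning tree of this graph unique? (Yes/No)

Sort edges by weight, then run Kruskal:
K-L (2): add — endpoints in different components.
I-K (4): add — endpoints in different components.
H-K (5): add — endpoints in different components.
E-G (7): add — endpoints in different components.
H-I (8): skip — H and I already connected.
F-G (9): add — endpoints in different components.
E-J (10): add — endpoints in different components.
H-M (12): add — endpoints in different components.
H-J (16): add — endpoints in different components.
Every non-tree edge has weight strictly greater than the heaviest edge on the tree path between its endpoints, so the MST is unique.

Yes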